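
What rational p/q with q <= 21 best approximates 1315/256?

Expand x = 1315/256 as a continued fraction with the Euclidean algorithm:
  1315 = 5*256 + 35, so a_0 = 5.
  256 = 7*35 + 11, so a_1 = 7.
  35 = 3*11 + 2, so a_2 = 3.
  11 = 5*2 + 1, so a_3 = 5.
  2 = 2*1 + 0, so a_4 = 2.
so x = [5; 7, 3, 5, 2].
Convergents (p_i = a_i*p_{i-1} + p_{i-2}, q_i = a_i*q_{i-1} + q_{i-2} with p_{-2}=0, p_{-1}=1, q_{-2}=1, q_{-1}=0), until the denominator exceeds 21:
  i=0: a_0=5, p_0 = 5*1 + 0 = 5, q_0 = 5*0 + 1 = 1.
  i=1: a_1=7, p_1 = 7*5 + 1 = 36, q_1 = 7*1 + 0 = 7.
  i=2: a_2=3, p_2 = 3*36 + 5 = 113, q_2 = 3*7 + 1 = 22.
q_2 = 22 > 21, so the last convergent with denominator <= 21 is p_1/q_1 = 36/7.
The closest fraction with denominator <= 21 is either p_1/q_1 or the intermediate fraction (k*p_1 + p_0)/(k*q_1 + q_0) with the largest k >= 1 whose denominator stays <= 21; these approach x as k grows, and every other convergent or intermediate fraction in range is farther away.
Largest k: floor((21 - q_0)/q_1) = floor((21 - 1)/7) = 2.
That gives (2*36 + 5)/(2*7 + 1) = 77/15.
Compare the errors: |x - 36/7| = |1315*7 - 36*256|/(256*7) = 11/1792, and |x - 77/15| = |1315*15 - 77*256|/(256*15) = 13/3840.
Cross-multiplying, 13*1792 = 23296 < 42240 = 11*3840, so 13/3840 is smaller: the intermediate fraction 77/15 is closer to x than 36/7.

77/15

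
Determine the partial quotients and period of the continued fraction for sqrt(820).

Write x_i = (sqrt(820) + m_i)/d_i with (m_0, d_0) = (0, 1). a_0 = floor(sqrt(820)) = 28, since 28^2 = 784 <= 820 < 841 = 29^2.
Iterate m_{i+1} = d_i*a_i - m_i, d_{i+1} = (820 - m_{i+1}^2)/d_i, a_{i+1} = floor((a_0 + m_{i+1})/d_{i+1}):
  m_1 = 1*28 - 0 = 28, d_1 = (820 - 28^2)/1 = 36/1 = 36, a_1 = floor((28 + 28)/36) = 1.
  m_2 = 36*1 - 28 = 8, d_2 = (820 - 8^2)/36 = 756/36 = 21, a_2 = floor((28 + 8)/21) = 1.
  m_3 = 21*1 - 8 = 13, d_3 = (820 - 13^2)/21 = 651/21 = 31, a_3 = floor((28 + 13)/31) = 1.
  m_4 = 31*1 - 13 = 18, d_4 = (820 - 18^2)/31 = 496/31 = 16, a_4 = floor((28 + 18)/16) = 2.
  m_5 = 16*2 - 18 = 14, d_5 = (820 - 14^2)/16 = 624/16 = 39, a_5 = floor((28 + 14)/39) = 1.
  m_6 = 39*1 - 14 = 25, d_6 = (820 - 25^2)/39 = 195/39 = 5, a_6 = floor((28 + 25)/5) = 10.
  m_7 = 5*10 - 25 = 25, d_7 = (820 - 25^2)/5 = 195/5 = 39, a_7 = floor((28 + 25)/39) = 1.
  m_8 = 39*1 - 25 = 14, d_8 = (820 - 14^2)/39 = 624/39 = 16, a_8 = floor((28 + 14)/16) = 2.
  m_9 = 16*2 - 14 = 18, d_9 = (820 - 18^2)/16 = 496/16 = 31, a_9 = floor((28 + 18)/31) = 1.
  m_10 = 31*1 - 18 = 13, d_10 = (820 - 13^2)/31 = 651/31 = 21, a_10 = floor((28 + 13)/21) = 1.
  m_11 = 21*1 - 13 = 8, d_11 = (820 - 8^2)/21 = 756/21 = 36, a_11 = floor((28 + 8)/36) = 1.
  m_12 = 36*1 - 8 = 28, d_12 = (820 - 28^2)/36 = 36/36 = 1, a_12 = floor((28 + 28)/1) = 56.
  m_13 = 1*56 - 28 = 28, d_13 = (820 - 28^2)/1 = 36/1 = 36: (m_13, d_13) = (m_1, d_1) = (28, 36), so from here the quotients repeat a_1, ..., a_12; the period length is 12.
Hence the expansion of sqrt(820) is a_0 = 28 followed by the repeating block 1, 1, 1, 2, 1, 10, 1, 2, 1, 1, 1, 56 (period 12).

[28; (1, 1, 1, 2, 1, 10, 1, 2, 1, 1, 1, 56)]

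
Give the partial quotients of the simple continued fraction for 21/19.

[1; 9, 2]

Run the Euclidean algorithm on 21 and 19; the successive quotients are the partial quotients a_0, a_1, ... (each step inverts the fractional part left over by the previous one):
  21 = 1*19 + 2, so a_0 = 1.
  19 = 9*2 + 1, so a_1 = 9.
  2 = 2*1 + 0, so a_2 = 2.
The remainder reaches 0 after 3 divisions, so the expansion has 3 partial quotients, read off in order.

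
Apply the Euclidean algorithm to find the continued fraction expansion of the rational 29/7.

Run the Euclidean algorithm on 29 and 7; the successive quotients are the partial quotients a_0, a_1, ... (each step inverts the fractional part left over by the previous one):
  29 = 4*7 + 1, so a_0 = 4.
  7 = 7*1 + 0, so a_1 = 7.
The remainder reaches 0 after 2 divisions, so the expansion has 2 partial quotients, read off in order.

[4; 7]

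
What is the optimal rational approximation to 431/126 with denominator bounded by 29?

Expand x = 431/126 as a continued fraction with the Euclidean algorithm:
  431 = 3*126 + 53, so a_0 = 3.
  126 = 2*53 + 20, so a_1 = 2.
  53 = 2*20 + 13, so a_2 = 2.
  20 = 1*13 + 7, so a_3 = 1.
  13 = 1*7 + 6, so a_4 = 1.
  7 = 1*6 + 1, so a_5 = 1.
  6 = 6*1 + 0, so a_6 = 6.
so x = [3; 2, 2, 1, 1, 1, 6].
Convergents (p_i = a_i*p_{i-1} + p_{i-2}, q_i = a_i*q_{i-1} + q_{i-2} with p_{-2}=0, p_{-1}=1, q_{-2}=1, q_{-1}=0), until the denominator exceeds 29:
  i=0: a_0=3, p_0 = 3*1 + 0 = 3, q_0 = 3*0 + 1 = 1.
  i=1: a_1=2, p_1 = 2*3 + 1 = 7, q_1 = 2*1 + 0 = 2.
  i=2: a_2=2, p_2 = 2*7 + 3 = 17, q_2 = 2*2 + 1 = 5.
  i=3: a_3=1, p_3 = 1*17 + 7 = 24, q_3 = 1*5 + 2 = 7.
  i=4: a_4=1, p_4 = 1*24 + 17 = 41, q_4 = 1*7 + 5 = 12.
  i=5: a_5=1, p_5 = 1*41 + 24 = 65, q_5 = 1*12 + 7 = 19.
  i=6: a_6=6, p_6 = 6*65 + 41 = 431, q_6 = 6*19 + 12 = 126.
q_6 = 126 > 29, so the last convergent with denominator <= 29 is p_5/q_5 = 65/19.
The closest fraction with denominator <= 29 is either p_5/q_5 or the intermediate fraction (k*p_5 + p_4)/(k*q_5 + q_4) with the largest k >= 1 whose denominator stays <= 29; these approach x as k grows, and every other convergent or intermediate fraction in range is farther away.
Largest k: floor((29 - q_4)/q_5) = floor((29 - 12)/19) = 0.
Since k = 0, no intermediate fraction beyond p_5/q_5 has denominator <= 29, so the convergent 65/19 is the closest (its error is |431*19 - 65*126|/(126*19) = 1/2394).

65/19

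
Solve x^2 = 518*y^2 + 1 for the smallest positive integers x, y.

(x, y) = (2367, 104)

First expand sqrt(518) as a continued fraction. With x_i = (sqrt(518) + m_i)/d_i and (m_0, d_0) = (0, 1): a_0 = floor(sqrt(518)) = 22, since 22^2 = 484 <= 518 < 529 = 23^2.
Iterate m_{i+1} = d_i*a_i - m_i, d_{i+1} = (518 - m_{i+1}^2)/d_i, a_{i+1} = floor((a_0 + m_{i+1})/d_{i+1}):
  m_1 = 1*22 - 0 = 22, d_1 = (518 - 22^2)/1 = 34/1 = 34, a_1 = floor((22 + 22)/34) = 1.
  m_2 = 34*1 - 22 = 12, d_2 = (518 - 12^2)/34 = 374/34 = 11, a_2 = floor((22 + 12)/11) = 3.
  m_3 = 11*3 - 12 = 21, d_3 = (518 - 21^2)/11 = 77/11 = 7, a_3 = floor((22 + 21)/7) = 6.
  m_4 = 7*6 - 21 = 21, d_4 = (518 - 21^2)/7 = 77/7 = 11, a_4 = floor((22 + 21)/11) = 3.
  m_5 = 11*3 - 21 = 12, d_5 = (518 - 12^2)/11 = 374/11 = 34, a_5 = floor((22 + 12)/34) = 1.
  m_6 = 34*1 - 12 = 22, d_6 = (518 - 22^2)/34 = 34/34 = 1, a_6 = floor((22 + 22)/1) = 44.
  m_7 = 1*44 - 22 = 22, d_7 = (518 - 22^2)/1 = 34/1 = 34: (m_7, d_7) = (m_1, d_1) = (22, 34), so from here the quotients repeat a_1, ..., a_6; the period length is 6.
So sqrt(518) = [22; (1, 3, 6, 3, 1, 44)] with period length k = 6.
k is even, so the fundamental solution of x^2 - 518y^2 = 1 is (p_{k-1}, q_{k-1}) = (p_5, q_5); compute convergents through index 5.
Convergents (p_i = a_i*p_{i-1} + p_{i-2}, q_i = a_i*q_{i-1} + q_{i-2} with p_{-2}=0, p_{-1}=1, q_{-2}=1, q_{-1}=0):
  i=0: a_0=22, p_0 = 22*1 + 0 = 22, q_0 = 22*0 + 1 = 1.
  i=1: a_1=1, p_1 = 1*22 + 1 = 23, q_1 = 1*1 + 0 = 1.
  i=2: a_2=3, p_2 = 3*23 + 22 = 91, q_2 = 3*1 + 1 = 4.
  i=3: a_3=6, p_3 = 6*91 + 23 = 569, q_3 = 6*4 + 1 = 25.
  i=4: a_4=3, p_4 = 3*569 + 91 = 1798, q_4 = 3*25 + 4 = 79.
  i=5: a_5=1, p_5 = 1*1798 + 569 = 2367, q_5 = 1*79 + 25 = 104.
Check: 2367^2 - 518*104^2 = 5602689 - 5602688 = 1, so (x, y) = (2367, 104) solves the equation, and by the theorem it is the least positive solution.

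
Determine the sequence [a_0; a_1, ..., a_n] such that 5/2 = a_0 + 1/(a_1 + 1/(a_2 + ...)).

Run the Euclidean algorithm on 5 and 2; the successive quotients are the partial quotients a_0, a_1, ... (each step inverts the fractional part left over by the previous one):
  5 = 2*2 + 1, so a_0 = 2.
  2 = 2*1 + 0, so a_1 = 2.
The remainder reaches 0 after 2 divisions, so the expansion has 2 partial quotients, read off in order.

[2; 2]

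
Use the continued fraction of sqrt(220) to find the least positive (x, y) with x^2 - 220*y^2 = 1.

First expand sqrt(220) as a continued fraction. With x_i = (sqrt(220) + m_i)/d_i and (m_0, d_0) = (0, 1): a_0 = floor(sqrt(220)) = 14, since 14^2 = 196 <= 220 < 225 = 15^2.
Iterate m_{i+1} = d_i*a_i - m_i, d_{i+1} = (220 - m_{i+1}^2)/d_i, a_{i+1} = floor((a_0 + m_{i+1})/d_{i+1}):
  m_1 = 1*14 - 0 = 14, d_1 = (220 - 14^2)/1 = 24/1 = 24, a_1 = floor((14 + 14)/24) = 1.
  m_2 = 24*1 - 14 = 10, d_2 = (220 - 10^2)/24 = 120/24 = 5, a_2 = floor((14 + 10)/5) = 4.
  m_3 = 5*4 - 10 = 10, d_3 = (220 - 10^2)/5 = 120/5 = 24, a_3 = floor((14 + 10)/24) = 1.
  m_4 = 24*1 - 10 = 14, d_4 = (220 - 14^2)/24 = 24/24 = 1, a_4 = floor((14 + 14)/1) = 28.
  m_5 = 1*28 - 14 = 14, d_5 = (220 - 14^2)/1 = 24/1 = 24: (m_5, d_5) = (m_1, d_1) = (14, 24), so from here the quotients repeat a_1, ..., a_4; the period length is 4.
So sqrt(220) = [14; (1, 4, 1, 28)] with period length k = 4.
k is even, so the fundamental solution of x^2 - 220y^2 = 1 is (p_{k-1}, q_{k-1}) = (p_3, q_3); compute convergents through index 3.
Convergents (p_i = a_i*p_{i-1} + p_{i-2}, q_i = a_i*q_{i-1} + q_{i-2} with p_{-2}=0, p_{-1}=1, q_{-2}=1, q_{-1}=0):
  i=0: a_0=14, p_0 = 14*1 + 0 = 14, q_0 = 14*0 + 1 = 1.
  i=1: a_1=1, p_1 = 1*14 + 1 = 15, q_1 = 1*1 + 0 = 1.
  i=2: a_2=4, p_2 = 4*15 + 14 = 74, q_2 = 4*1 + 1 = 5.
  i=3: a_3=1, p_3 = 1*74 + 15 = 89, q_3 = 1*5 + 1 = 6.
Check: 89^2 - 220*6^2 = 7921 - 7920 = 1, so (x, y) = (89, 6) solves the equation, and by the theorem it is the least positive solution.

(x, y) = (89, 6)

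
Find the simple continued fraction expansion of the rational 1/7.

Run the Euclidean algorithm on 1 and 7; the successive quotients are the partial quotients a_0, a_1, ... (each step inverts the fractional part left over by the previous one):
  1 = 0*7 + 1, so a_0 = 0.
  7 = 7*1 + 0, so a_1 = 7.
The remainder reaches 0 after 2 divisions, so the expansion has 2 partial quotients, read off in order.

[0; 7]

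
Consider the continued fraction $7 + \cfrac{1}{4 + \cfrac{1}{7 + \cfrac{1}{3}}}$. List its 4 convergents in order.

7/1, 29/4, 210/29, 659/91

Using the convergent recurrence p_i = a_i*p_{i-1} + p_{i-2}, q_i = a_i*q_{i-1} + q_{i-2} with p_{-2}=0, p_{-1}=1, q_{-2}=1, q_{-1}=0:
  i=0: a_0=7, p_0 = 7*1 + 0 = 7, q_0 = 7*0 + 1 = 1.
  i=1: a_1=4, p_1 = 4*7 + 1 = 29, q_1 = 4*1 + 0 = 4.
  i=2: a_2=7, p_2 = 7*29 + 7 = 210, q_2 = 7*4 + 1 = 29.
  i=3: a_3=3, p_3 = 3*210 + 29 = 659, q_3 = 3*29 + 4 = 91.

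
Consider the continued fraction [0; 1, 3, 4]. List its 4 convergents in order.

Using the convergent recurrence p_i = a_i*p_{i-1} + p_{i-2}, q_i = a_i*q_{i-1} + q_{i-2} with p_{-2}=0, p_{-1}=1, q_{-2}=1, q_{-1}=0:
  i=0: a_0=0, p_0 = 0*1 + 0 = 0, q_0 = 0*0 + 1 = 1.
  i=1: a_1=1, p_1 = 1*0 + 1 = 1, q_1 = 1*1 + 0 = 1.
  i=2: a_2=3, p_2 = 3*1 + 0 = 3, q_2 = 3*1 + 1 = 4.
  i=3: a_3=4, p_3 = 4*3 + 1 = 13, q_3 = 4*4 + 1 = 17.

0/1, 1/1, 3/4, 13/17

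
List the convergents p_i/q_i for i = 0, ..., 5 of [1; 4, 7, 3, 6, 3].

1/1, 5/4, 36/29, 113/91, 714/575, 2255/1816

Using the convergent recurrence p_i = a_i*p_{i-1} + p_{i-2}, q_i = a_i*q_{i-1} + q_{i-2} with p_{-2}=0, p_{-1}=1, q_{-2}=1, q_{-1}=0:
  i=0: a_0=1, p_0 = 1*1 + 0 = 1, q_0 = 1*0 + 1 = 1.
  i=1: a_1=4, p_1 = 4*1 + 1 = 5, q_1 = 4*1 + 0 = 4.
  i=2: a_2=7, p_2 = 7*5 + 1 = 36, q_2 = 7*4 + 1 = 29.
  i=3: a_3=3, p_3 = 3*36 + 5 = 113, q_3 = 3*29 + 4 = 91.
  i=4: a_4=6, p_4 = 6*113 + 36 = 714, q_4 = 6*91 + 29 = 575.
  i=5: a_5=3, p_5 = 3*714 + 113 = 2255, q_5 = 3*575 + 91 = 1816.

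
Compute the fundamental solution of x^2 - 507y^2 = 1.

First expand sqrt(507) as a continued fraction. With x_i = (sqrt(507) + m_i)/d_i and (m_0, d_0) = (0, 1): a_0 = floor(sqrt(507)) = 22, since 22^2 = 484 <= 507 < 529 = 23^2.
Iterate m_{i+1} = d_i*a_i - m_i, d_{i+1} = (507 - m_{i+1}^2)/d_i, a_{i+1} = floor((a_0 + m_{i+1})/d_{i+1}):
  m_1 = 1*22 - 0 = 22, d_1 = (507 - 22^2)/1 = 23/1 = 23, a_1 = floor((22 + 22)/23) = 1.
  m_2 = 23*1 - 22 = 1, d_2 = (507 - 1^2)/23 = 506/23 = 22, a_2 = floor((22 + 1)/22) = 1.
  m_3 = 22*1 - 1 = 21, d_3 = (507 - 21^2)/22 = 66/22 = 3, a_3 = floor((22 + 21)/3) = 14.
  m_4 = 3*14 - 21 = 21, d_4 = (507 - 21^2)/3 = 66/3 = 22, a_4 = floor((22 + 21)/22) = 1.
  m_5 = 22*1 - 21 = 1, d_5 = (507 - 1^2)/22 = 506/22 = 23, a_5 = floor((22 + 1)/23) = 1.
  m_6 = 23*1 - 1 = 22, d_6 = (507 - 22^2)/23 = 23/23 = 1, a_6 = floor((22 + 22)/1) = 44.
  m_7 = 1*44 - 22 = 22, d_7 = (507 - 22^2)/1 = 23/1 = 23: (m_7, d_7) = (m_1, d_1) = (22, 23), so from here the quotients repeat a_1, ..., a_6; the period length is 6.
So sqrt(507) = [22; (1, 1, 14, 1, 1, 44)] with period length k = 6.
k is even, so the fundamental solution of x^2 - 507y^2 = 1 is (p_{k-1}, q_{k-1}) = (p_5, q_5); compute convergents through index 5.
Convergents (p_i = a_i*p_{i-1} + p_{i-2}, q_i = a_i*q_{i-1} + q_{i-2} with p_{-2}=0, p_{-1}=1, q_{-2}=1, q_{-1}=0):
  i=0: a_0=22, p_0 = 22*1 + 0 = 22, q_0 = 22*0 + 1 = 1.
  i=1: a_1=1, p_1 = 1*22 + 1 = 23, q_1 = 1*1 + 0 = 1.
  i=2: a_2=1, p_2 = 1*23 + 22 = 45, q_2 = 1*1 + 1 = 2.
  i=3: a_3=14, p_3 = 14*45 + 23 = 653, q_3 = 14*2 + 1 = 29.
  i=4: a_4=1, p_4 = 1*653 + 45 = 698, q_4 = 1*29 + 2 = 31.
  i=5: a_5=1, p_5 = 1*698 + 653 = 1351, q_5 = 1*31 + 29 = 60.
Check: 1351^2 - 507*60^2 = 1825201 - 1825200 = 1, so (x, y) = (1351, 60) solves the equation, and by the theorem it is the least positive solution.

(x, y) = (1351, 60)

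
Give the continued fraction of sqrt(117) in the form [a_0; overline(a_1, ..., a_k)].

Write x_i = (sqrt(117) + m_i)/d_i with (m_0, d_0) = (0, 1). a_0 = floor(sqrt(117)) = 10, since 10^2 = 100 <= 117 < 121 = 11^2.
Iterate m_{i+1} = d_i*a_i - m_i, d_{i+1} = (117 - m_{i+1}^2)/d_i, a_{i+1} = floor((a_0 + m_{i+1})/d_{i+1}):
  m_1 = 1*10 - 0 = 10, d_1 = (117 - 10^2)/1 = 17/1 = 17, a_1 = floor((10 + 10)/17) = 1.
  m_2 = 17*1 - 10 = 7, d_2 = (117 - 7^2)/17 = 68/17 = 4, a_2 = floor((10 + 7)/4) = 4.
  m_3 = 4*4 - 7 = 9, d_3 = (117 - 9^2)/4 = 36/4 = 9, a_3 = floor((10 + 9)/9) = 2.
  m_4 = 9*2 - 9 = 9, d_4 = (117 - 9^2)/9 = 36/9 = 4, a_4 = floor((10 + 9)/4) = 4.
  m_5 = 4*4 - 9 = 7, d_5 = (117 - 7^2)/4 = 68/4 = 17, a_5 = floor((10 + 7)/17) = 1.
  m_6 = 17*1 - 7 = 10, d_6 = (117 - 10^2)/17 = 17/17 = 1, a_6 = floor((10 + 10)/1) = 20.
  m_7 = 1*20 - 10 = 10, d_7 = (117 - 10^2)/1 = 17/1 = 17: (m_7, d_7) = (m_1, d_1) = (10, 17), so from here the quotients repeat a_1, ..., a_6; the period length is 6.
Hence the expansion of sqrt(117) is a_0 = 10 followed by the repeating block 1, 4, 2, 4, 1, 20 (period 6).

[10; overline(1, 4, 2, 4, 1, 20)]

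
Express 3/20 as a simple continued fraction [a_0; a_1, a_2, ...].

[0; 6, 1, 2]

Run the Euclidean algorithm on 3 and 20; the successive quotients are the partial quotients a_0, a_1, ... (each step inverts the fractional part left over by the previous one):
  3 = 0*20 + 3, so a_0 = 0.
  20 = 6*3 + 2, so a_1 = 6.
  3 = 1*2 + 1, so a_2 = 1.
  2 = 2*1 + 0, so a_3 = 2.
The remainder reaches 0 after 4 divisions, so the expansion has 4 partial quotients, read off in order.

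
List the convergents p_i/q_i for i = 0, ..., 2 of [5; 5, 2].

5/1, 26/5, 57/11

Using the convergent recurrence p_i = a_i*p_{i-1} + p_{i-2}, q_i = a_i*q_{i-1} + q_{i-2} with p_{-2}=0, p_{-1}=1, q_{-2}=1, q_{-1}=0:
  i=0: a_0=5, p_0 = 5*1 + 0 = 5, q_0 = 5*0 + 1 = 1.
  i=1: a_1=5, p_1 = 5*5 + 1 = 26, q_1 = 5*1 + 0 = 5.
  i=2: a_2=2, p_2 = 2*26 + 5 = 57, q_2 = 2*5 + 1 = 11.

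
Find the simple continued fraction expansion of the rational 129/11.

Run the Euclidean algorithm on 129 and 11; the successive quotients are the partial quotients a_0, a_1, ... (each step inverts the fractional part left over by the previous one):
  129 = 11*11 + 8, so a_0 = 11.
  11 = 1*8 + 3, so a_1 = 1.
  8 = 2*3 + 2, so a_2 = 2.
  3 = 1*2 + 1, so a_3 = 1.
  2 = 2*1 + 0, so a_4 = 2.
The remainder reaches 0 after 5 divisions, so the expansion has 5 partial quotients, read off in order.

[11; 1, 2, 1, 2]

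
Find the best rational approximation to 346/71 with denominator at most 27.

39/8

Expand x = 346/71 as a continued fraction with the Euclidean algorithm:
  346 = 4*71 + 62, so a_0 = 4.
  71 = 1*62 + 9, so a_1 = 1.
  62 = 6*9 + 8, so a_2 = 6.
  9 = 1*8 + 1, so a_3 = 1.
  8 = 8*1 + 0, so a_4 = 8.
so x = [4; 1, 6, 1, 8].
Convergents (p_i = a_i*p_{i-1} + p_{i-2}, q_i = a_i*q_{i-1} + q_{i-2} with p_{-2}=0, p_{-1}=1, q_{-2}=1, q_{-1}=0), until the denominator exceeds 27:
  i=0: a_0=4, p_0 = 4*1 + 0 = 4, q_0 = 4*0 + 1 = 1.
  i=1: a_1=1, p_1 = 1*4 + 1 = 5, q_1 = 1*1 + 0 = 1.
  i=2: a_2=6, p_2 = 6*5 + 4 = 34, q_2 = 6*1 + 1 = 7.
  i=3: a_3=1, p_3 = 1*34 + 5 = 39, q_3 = 1*7 + 1 = 8.
  i=4: a_4=8, p_4 = 8*39 + 34 = 346, q_4 = 8*8 + 7 = 71.
q_4 = 71 > 27, so the last convergent with denominator <= 27 is p_3/q_3 = 39/8.
The closest fraction with denominator <= 27 is either p_3/q_3 or the intermediate fraction (k*p_3 + p_2)/(k*q_3 + q_2) with the largest k >= 1 whose denominator stays <= 27; these approach x as k grows, and every other convergent or intermediate fraction in range is farther away.
Largest k: floor((27 - q_2)/q_3) = floor((27 - 7)/8) = 2.
That gives (2*39 + 34)/(2*8 + 7) = 112/23.
Compare the errors: |x - 39/8| = |346*8 - 39*71|/(71*8) = 1/568, and |x - 112/23| = |346*23 - 112*71|/(71*23) = 6/1633.
Cross-multiplying, 1*1633 = 1633 < 3408 = 6*568, so 1/568 is smaller: the convergent 39/8 is closer to x than 112/23.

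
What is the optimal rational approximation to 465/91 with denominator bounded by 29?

Expand x = 465/91 as a continued fraction with the Euclidean algorithm:
  465 = 5*91 + 10, so a_0 = 5.
  91 = 9*10 + 1, so a_1 = 9.
  10 = 10*1 + 0, so a_2 = 10.
so x = [5; 9, 10].
Convergents (p_i = a_i*p_{i-1} + p_{i-2}, q_i = a_i*q_{i-1} + q_{i-2} with p_{-2}=0, p_{-1}=1, q_{-2}=1, q_{-1}=0), until the denominator exceeds 29:
  i=0: a_0=5, p_0 = 5*1 + 0 = 5, q_0 = 5*0 + 1 = 1.
  i=1: a_1=9, p_1 = 9*5 + 1 = 46, q_1 = 9*1 + 0 = 9.
  i=2: a_2=10, p_2 = 10*46 + 5 = 465, q_2 = 10*9 + 1 = 91.
q_2 = 91 > 29, so the last convergent with denominator <= 29 is p_1/q_1 = 46/9.
The closest fraction with denominator <= 29 is either p_1/q_1 or the intermediate fraction (k*p_1 + p_0)/(k*q_1 + q_0) with the largest k >= 1 whose denominator stays <= 29; these approach x as k grows, and every other convergent or intermediate fraction in range is farther away.
Largest k: floor((29 - q_0)/q_1) = floor((29 - 1)/9) = 3.
That gives (3*46 + 5)/(3*9 + 1) = 143/28.
Compare the errors: |x - 46/9| = |465*9 - 46*91|/(91*9) = 1/819, and |x - 143/28| = |465*28 - 143*91|/(91*28) = 7/2548.
Cross-multiplying, 1*2548 = 2548 < 5733 = 7*819, so 1/819 is smaller: the convergent 46/9 is closer to x than 143/28.

46/9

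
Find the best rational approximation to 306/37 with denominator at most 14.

Expand x = 306/37 as a continued fraction with the Euclidean algorithm:
  306 = 8*37 + 10, so a_0 = 8.
  37 = 3*10 + 7, so a_1 = 3.
  10 = 1*7 + 3, so a_2 = 1.
  7 = 2*3 + 1, so a_3 = 2.
  3 = 3*1 + 0, so a_4 = 3.
so x = [8; 3, 1, 2, 3].
Convergents (p_i = a_i*p_{i-1} + p_{i-2}, q_i = a_i*q_{i-1} + q_{i-2} with p_{-2}=0, p_{-1}=1, q_{-2}=1, q_{-1}=0), until the denominator exceeds 14:
  i=0: a_0=8, p_0 = 8*1 + 0 = 8, q_0 = 8*0 + 1 = 1.
  i=1: a_1=3, p_1 = 3*8 + 1 = 25, q_1 = 3*1 + 0 = 3.
  i=2: a_2=1, p_2 = 1*25 + 8 = 33, q_2 = 1*3 + 1 = 4.
  i=3: a_3=2, p_3 = 2*33 + 25 = 91, q_3 = 2*4 + 3 = 11.
  i=4: a_4=3, p_4 = 3*91 + 33 = 306, q_4 = 3*11 + 4 = 37.
q_4 = 37 > 14, so the last convergent with denominator <= 14 is p_3/q_3 = 91/11.
The closest fraction with denominator <= 14 is either p_3/q_3 or the intermediate fraction (k*p_3 + p_2)/(k*q_3 + q_2) with the largest k >= 1 whose denominator stays <= 14; these approach x as k grows, and every other convergent or intermediate fraction in range is farther away.
Largest k: floor((14 - q_2)/q_3) = floor((14 - 4)/11) = 0.
Since k = 0, no intermediate fraction beyond p_3/q_3 has denominator <= 14, so the convergent 91/11 is the closest (its error is |306*11 - 91*37|/(37*11) = 1/407).

91/11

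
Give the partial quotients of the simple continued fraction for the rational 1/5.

[0; 5]

Run the Euclidean algorithm on 1 and 5; the successive quotients are the partial quotients a_0, a_1, ... (each step inverts the fractional part left over by the previous one):
  1 = 0*5 + 1, so a_0 = 0.
  5 = 5*1 + 0, so a_1 = 5.
The remainder reaches 0 after 2 divisions, so the expansion has 2 partial quotients, read off in order.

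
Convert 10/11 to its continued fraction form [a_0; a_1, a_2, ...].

[0; 1, 10]

Run the Euclidean algorithm on 10 and 11; the successive quotients are the partial quotients a_0, a_1, ... (each step inverts the fractional part left over by the previous one):
  10 = 0*11 + 10, so a_0 = 0.
  11 = 1*10 + 1, so a_1 = 1.
  10 = 10*1 + 0, so a_2 = 10.
The remainder reaches 0 after 3 divisions, so the expansion has 3 partial quotients, read off in order.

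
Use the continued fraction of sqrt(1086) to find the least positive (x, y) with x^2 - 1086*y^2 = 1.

First expand sqrt(1086) as a continued fraction. With x_i = (sqrt(1086) + m_i)/d_i and (m_0, d_0) = (0, 1): a_0 = floor(sqrt(1086)) = 32, since 32^2 = 1024 <= 1086 < 1089 = 33^2.
Iterate m_{i+1} = d_i*a_i - m_i, d_{i+1} = (1086 - m_{i+1}^2)/d_i, a_{i+1} = floor((a_0 + m_{i+1})/d_{i+1}):
  m_1 = 1*32 - 0 = 32, d_1 = (1086 - 32^2)/1 = 62/1 = 62, a_1 = floor((32 + 32)/62) = 1.
  m_2 = 62*1 - 32 = 30, d_2 = (1086 - 30^2)/62 = 186/62 = 3, a_2 = floor((32 + 30)/3) = 20.
  m_3 = 3*20 - 30 = 30, d_3 = (1086 - 30^2)/3 = 186/3 = 62, a_3 = floor((32 + 30)/62) = 1.
  m_4 = 62*1 - 30 = 32, d_4 = (1086 - 32^2)/62 = 62/62 = 1, a_4 = floor((32 + 32)/1) = 64.
  m_5 = 1*64 - 32 = 32, d_5 = (1086 - 32^2)/1 = 62/1 = 62: (m_5, d_5) = (m_1, d_1) = (32, 62), so from here the quotients repeat a_1, ..., a_4; the period length is 4.
So sqrt(1086) = [32; (1, 20, 1, 64)] with period length k = 4.
k is even, so the fundamental solution of x^2 - 1086y^2 = 1 is (p_{k-1}, q_{k-1}) = (p_3, q_3); compute convergents through index 3.
Convergents (p_i = a_i*p_{i-1} + p_{i-2}, q_i = a_i*q_{i-1} + q_{i-2} with p_{-2}=0, p_{-1}=1, q_{-2}=1, q_{-1}=0):
  i=0: a_0=32, p_0 = 32*1 + 0 = 32, q_0 = 32*0 + 1 = 1.
  i=1: a_1=1, p_1 = 1*32 + 1 = 33, q_1 = 1*1 + 0 = 1.
  i=2: a_2=20, p_2 = 20*33 + 32 = 692, q_2 = 20*1 + 1 = 21.
  i=3: a_3=1, p_3 = 1*692 + 33 = 725, q_3 = 1*21 + 1 = 22.
Check: 725^2 - 1086*22^2 = 525625 - 525624 = 1, so (x, y) = (725, 22) solves the equation, and by the theorem it is the least positive solution.

(x, y) = (725, 22)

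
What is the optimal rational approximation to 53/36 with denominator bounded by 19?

28/19

Expand x = 53/36 as a continued fraction with the Euclidean algorithm:
  53 = 1*36 + 17, so a_0 = 1.
  36 = 2*17 + 2, so a_1 = 2.
  17 = 8*2 + 1, so a_2 = 8.
  2 = 2*1 + 0, so a_3 = 2.
so x = [1; 2, 8, 2].
Convergents (p_i = a_i*p_{i-1} + p_{i-2}, q_i = a_i*q_{i-1} + q_{i-2} with p_{-2}=0, p_{-1}=1, q_{-2}=1, q_{-1}=0), until the denominator exceeds 19:
  i=0: a_0=1, p_0 = 1*1 + 0 = 1, q_0 = 1*0 + 1 = 1.
  i=1: a_1=2, p_1 = 2*1 + 1 = 3, q_1 = 2*1 + 0 = 2.
  i=2: a_2=8, p_2 = 8*3 + 1 = 25, q_2 = 8*2 + 1 = 17.
  i=3: a_3=2, p_3 = 2*25 + 3 = 53, q_3 = 2*17 + 2 = 36.
q_3 = 36 > 19, so the last convergent with denominator <= 19 is p_2/q_2 = 25/17.
The closest fraction with denominator <= 19 is either p_2/q_2 or the intermediate fraction (k*p_2 + p_1)/(k*q_2 + q_1) with the largest k >= 1 whose denominator stays <= 19; these approach x as k grows, and every other convergent or intermediate fraction in range is farther away.
Largest k: floor((19 - q_1)/q_2) = floor((19 - 2)/17) = 1.
That gives (1*25 + 3)/(1*17 + 2) = 28/19.
Compare the errors: |x - 25/17| = |53*17 - 25*36|/(36*17) = 1/612, and |x - 28/19| = |53*19 - 28*36|/(36*19) = 1/684.
Cross-multiplying, 1*612 = 612 < 684 = 1*684, so 1/684 is smaller: the intermediate fraction 28/19 is closer to x than 25/17.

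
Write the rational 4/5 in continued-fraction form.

Run the Euclidean algorithm on 4 and 5; the successive quotients are the partial quotients a_0, a_1, ... (each step inverts the fractional part left over by the previous one):
  4 = 0*5 + 4, so a_0 = 0.
  5 = 1*4 + 1, so a_1 = 1.
  4 = 4*1 + 0, so a_2 = 4.
The remainder reaches 0 after 3 divisions, so the expansion has 3 partial quotients, read off in order.

[0; 1, 4]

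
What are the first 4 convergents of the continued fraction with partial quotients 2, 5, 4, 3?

Using the convergent recurrence p_i = a_i*p_{i-1} + p_{i-2}, q_i = a_i*q_{i-1} + q_{i-2} with p_{-2}=0, p_{-1}=1, q_{-2}=1, q_{-1}=0:
  i=0: a_0=2, p_0 = 2*1 + 0 = 2, q_0 = 2*0 + 1 = 1.
  i=1: a_1=5, p_1 = 5*2 + 1 = 11, q_1 = 5*1 + 0 = 5.
  i=2: a_2=4, p_2 = 4*11 + 2 = 46, q_2 = 4*5 + 1 = 21.
  i=3: a_3=3, p_3 = 3*46 + 11 = 149, q_3 = 3*21 + 5 = 68.

2/1, 11/5, 46/21, 149/68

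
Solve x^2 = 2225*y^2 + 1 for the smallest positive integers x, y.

(x, y) = (500001, 10600)

First expand sqrt(2225) as a continued fraction. With x_i = (sqrt(2225) + m_i)/d_i and (m_0, d_0) = (0, 1): a_0 = floor(sqrt(2225)) = 47, since 47^2 = 2209 <= 2225 < 2304 = 48^2.
Iterate m_{i+1} = d_i*a_i - m_i, d_{i+1} = (2225 - m_{i+1}^2)/d_i, a_{i+1} = floor((a_0 + m_{i+1})/d_{i+1}):
  m_1 = 1*47 - 0 = 47, d_1 = (2225 - 47^2)/1 = 16/1 = 16, a_1 = floor((47 + 47)/16) = 5.
  m_2 = 16*5 - 47 = 33, d_2 = (2225 - 33^2)/16 = 1136/16 = 71, a_2 = floor((47 + 33)/71) = 1.
  m_3 = 71*1 - 33 = 38, d_3 = (2225 - 38^2)/71 = 781/71 = 11, a_3 = floor((47 + 38)/11) = 7.
  m_4 = 11*7 - 38 = 39, d_4 = (2225 - 39^2)/11 = 704/11 = 64, a_4 = floor((47 + 39)/64) = 1.
  m_5 = 64*1 - 39 = 25, d_5 = (2225 - 25^2)/64 = 1600/64 = 25, a_5 = floor((47 + 25)/25) = 2.
  m_6 = 25*2 - 25 = 25, d_6 = (2225 - 25^2)/25 = 1600/25 = 64, a_6 = floor((47 + 25)/64) = 1.
  m_7 = 64*1 - 25 = 39, d_7 = (2225 - 39^2)/64 = 704/64 = 11, a_7 = floor((47 + 39)/11) = 7.
  m_8 = 11*7 - 39 = 38, d_8 = (2225 - 38^2)/11 = 781/11 = 71, a_8 = floor((47 + 38)/71) = 1.
  m_9 = 71*1 - 38 = 33, d_9 = (2225 - 33^2)/71 = 1136/71 = 16, a_9 = floor((47 + 33)/16) = 5.
  m_10 = 16*5 - 33 = 47, d_10 = (2225 - 47^2)/16 = 16/16 = 1, a_10 = floor((47 + 47)/1) = 94.
  m_11 = 1*94 - 47 = 47, d_11 = (2225 - 47^2)/1 = 16/1 = 16: (m_11, d_11) = (m_1, d_1) = (47, 16), so from here the quotients repeat a_1, ..., a_10; the period length is 10.
So sqrt(2225) = [47; (5, 1, 7, 1, 2, 1, 7, 1, 5, 94)] with period length k = 10.
k is even, so the fundamental solution of x^2 - 2225y^2 = 1 is (p_{k-1}, q_{k-1}) = (p_9, q_9); compute convergents through index 9.
Convergents (p_i = a_i*p_{i-1} + p_{i-2}, q_i = a_i*q_{i-1} + q_{i-2} with p_{-2}=0, p_{-1}=1, q_{-2}=1, q_{-1}=0):
  i=0: a_0=47, p_0 = 47*1 + 0 = 47, q_0 = 47*0 + 1 = 1.
  i=1: a_1=5, p_1 = 5*47 + 1 = 236, q_1 = 5*1 + 0 = 5.
  i=2: a_2=1, p_2 = 1*236 + 47 = 283, q_2 = 1*5 + 1 = 6.
  i=3: a_3=7, p_3 = 7*283 + 236 = 2217, q_3 = 7*6 + 5 = 47.
  i=4: a_4=1, p_4 = 1*2217 + 283 = 2500, q_4 = 1*47 + 6 = 53.
  i=5: a_5=2, p_5 = 2*2500 + 2217 = 7217, q_5 = 2*53 + 47 = 153.
  i=6: a_6=1, p_6 = 1*7217 + 2500 = 9717, q_6 = 1*153 + 53 = 206.
  i=7: a_7=7, p_7 = 7*9717 + 7217 = 75236, q_7 = 7*206 + 153 = 1595.
  i=8: a_8=1, p_8 = 1*75236 + 9717 = 84953, q_8 = 1*1595 + 206 = 1801.
  i=9: a_9=5, p_9 = 5*84953 + 75236 = 500001, q_9 = 5*1801 + 1595 = 10600.
Check: 500001^2 - 2225*10600^2 = 250001000001 - 250001000000 = 1, so (x, y) = (500001, 10600) solves the equation, and by the theorem it is the least positive solution.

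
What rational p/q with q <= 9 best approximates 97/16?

Expand x = 97/16 as a continued fraction with the Euclidean algorithm:
  97 = 6*16 + 1, so a_0 = 6.
  16 = 16*1 + 0, so a_1 = 16.
so x = [6; 16].
Convergents (p_i = a_i*p_{i-1} + p_{i-2}, q_i = a_i*q_{i-1} + q_{i-2} with p_{-2}=0, p_{-1}=1, q_{-2}=1, q_{-1}=0), until the denominator exceeds 9:
  i=0: a_0=6, p_0 = 6*1 + 0 = 6, q_0 = 6*0 + 1 = 1.
  i=1: a_1=16, p_1 = 16*6 + 1 = 97, q_1 = 16*1 + 0 = 16.
q_1 = 16 > 9, so the last convergent with denominator <= 9 is p_0/q_0 = 6/1.
The closest fraction with denominator <= 9 is either p_0/q_0 or the intermediate fraction (k*p_0 + p_{-1})/(k*q_0 + q_{-1}) with the largest k >= 1 whose denominator stays <= 9; these approach x as k grows, and every other convergent or intermediate fraction in range is farther away.
Largest k: floor((9 - q_{-1})/q_0) = floor((9 - 0)/1) = 9 (using the seeds p_{-1} = 1, q_{-1} = 0).
That gives (9*6 + 1)/(9*1 + 0) = 55/9.
Compare the errors: |x - 6/1| = |97*1 - 6*16|/(16*1) = 1/16, and |x - 55/9| = |97*9 - 55*16|/(16*9) = 7/144.
Cross-multiplying, 7*16 = 112 < 144 = 1*144, so 7/144 is smaller: the intermediate fraction 55/9 is closer to x than 6/1.

55/9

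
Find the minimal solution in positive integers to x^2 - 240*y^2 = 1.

(x, y) = (31, 2)

First expand sqrt(240) as a continued fraction. With x_i = (sqrt(240) + m_i)/d_i and (m_0, d_0) = (0, 1): a_0 = floor(sqrt(240)) = 15, since 15^2 = 225 <= 240 < 256 = 16^2.
Iterate m_{i+1} = d_i*a_i - m_i, d_{i+1} = (240 - m_{i+1}^2)/d_i, a_{i+1} = floor((a_0 + m_{i+1})/d_{i+1}):
  m_1 = 1*15 - 0 = 15, d_1 = (240 - 15^2)/1 = 15/1 = 15, a_1 = floor((15 + 15)/15) = 2.
  m_2 = 15*2 - 15 = 15, d_2 = (240 - 15^2)/15 = 15/15 = 1, a_2 = floor((15 + 15)/1) = 30.
  m_3 = 1*30 - 15 = 15, d_3 = (240 - 15^2)/1 = 15/1 = 15: (m_3, d_3) = (m_1, d_1) = (15, 15), so from here the quotients repeat a_1, a_2; the period length is 2.
So sqrt(240) = [15; (2, 30)] with period length k = 2.
k is even, so the fundamental solution of x^2 - 240y^2 = 1 is (p_{k-1}, q_{k-1}) = (p_1, q_1); compute convergents through index 1.
Convergents (p_i = a_i*p_{i-1} + p_{i-2}, q_i = a_i*q_{i-1} + q_{i-2} with p_{-2}=0, p_{-1}=1, q_{-2}=1, q_{-1}=0):
  i=0: a_0=15, p_0 = 15*1 + 0 = 15, q_0 = 15*0 + 1 = 1.
  i=1: a_1=2, p_1 = 2*15 + 1 = 31, q_1 = 2*1 + 0 = 2.
Check: 31^2 - 240*2^2 = 961 - 960 = 1, so (x, y) = (31, 2) solves the equation, and by the theorem it is the least positive solution.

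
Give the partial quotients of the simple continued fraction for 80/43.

Run the Euclidean algorithm on 80 and 43; the successive quotients are the partial quotients a_0, a_1, ... (each step inverts the fractional part left over by the previous one):
  80 = 1*43 + 37, so a_0 = 1.
  43 = 1*37 + 6, so a_1 = 1.
  37 = 6*6 + 1, so a_2 = 6.
  6 = 6*1 + 0, so a_3 = 6.
The remainder reaches 0 after 4 divisions, so the expansion has 4 partial quotients, read off in order.

[1; 1, 6, 6]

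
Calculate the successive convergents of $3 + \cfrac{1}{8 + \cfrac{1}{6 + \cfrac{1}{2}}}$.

Using the convergent recurrence p_i = a_i*p_{i-1} + p_{i-2}, q_i = a_i*q_{i-1} + q_{i-2} with p_{-2}=0, p_{-1}=1, q_{-2}=1, q_{-1}=0:
  i=0: a_0=3, p_0 = 3*1 + 0 = 3, q_0 = 3*0 + 1 = 1.
  i=1: a_1=8, p_1 = 8*3 + 1 = 25, q_1 = 8*1 + 0 = 8.
  i=2: a_2=6, p_2 = 6*25 + 3 = 153, q_2 = 6*8 + 1 = 49.
  i=3: a_3=2, p_3 = 2*153 + 25 = 331, q_3 = 2*49 + 8 = 106.

3/1, 25/8, 153/49, 331/106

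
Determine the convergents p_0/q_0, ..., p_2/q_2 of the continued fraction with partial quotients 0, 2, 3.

Using the convergent recurrence p_i = a_i*p_{i-1} + p_{i-2}, q_i = a_i*q_{i-1} + q_{i-2} with p_{-2}=0, p_{-1}=1, q_{-2}=1, q_{-1}=0:
  i=0: a_0=0, p_0 = 0*1 + 0 = 0, q_0 = 0*0 + 1 = 1.
  i=1: a_1=2, p_1 = 2*0 + 1 = 1, q_1 = 2*1 + 0 = 2.
  i=2: a_2=3, p_2 = 3*1 + 0 = 3, q_2 = 3*2 + 1 = 7.

0/1, 1/2, 3/7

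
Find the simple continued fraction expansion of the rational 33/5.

[6; 1, 1, 2]

Run the Euclidean algorithm on 33 and 5; the successive quotients are the partial quotients a_0, a_1, ... (each step inverts the fractional part left over by the previous one):
  33 = 6*5 + 3, so a_0 = 6.
  5 = 1*3 + 2, so a_1 = 1.
  3 = 1*2 + 1, so a_2 = 1.
  2 = 2*1 + 0, so a_3 = 2.
The remainder reaches 0 after 4 divisions, so the expansion has 4 partial quotients, read off in order.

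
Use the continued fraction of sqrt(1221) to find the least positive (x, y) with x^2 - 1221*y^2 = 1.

(x, y) = (21385, 612)

First expand sqrt(1221) as a continued fraction. With x_i = (sqrt(1221) + m_i)/d_i and (m_0, d_0) = (0, 1): a_0 = floor(sqrt(1221)) = 34, since 34^2 = 1156 <= 1221 < 1225 = 35^2.
Iterate m_{i+1} = d_i*a_i - m_i, d_{i+1} = (1221 - m_{i+1}^2)/d_i, a_{i+1} = floor((a_0 + m_{i+1})/d_{i+1}):
  m_1 = 1*34 - 0 = 34, d_1 = (1221 - 34^2)/1 = 65/1 = 65, a_1 = floor((34 + 34)/65) = 1.
  m_2 = 65*1 - 34 = 31, d_2 = (1221 - 31^2)/65 = 260/65 = 4, a_2 = floor((34 + 31)/4) = 16.
  m_3 = 4*16 - 31 = 33, d_3 = (1221 - 33^2)/4 = 132/4 = 33, a_3 = floor((34 + 33)/33) = 2.
  m_4 = 33*2 - 33 = 33, d_4 = (1221 - 33^2)/33 = 132/33 = 4, a_4 = floor((34 + 33)/4) = 16.
  m_5 = 4*16 - 33 = 31, d_5 = (1221 - 31^2)/4 = 260/4 = 65, a_5 = floor((34 + 31)/65) = 1.
  m_6 = 65*1 - 31 = 34, d_6 = (1221 - 34^2)/65 = 65/65 = 1, a_6 = floor((34 + 34)/1) = 68.
  m_7 = 1*68 - 34 = 34, d_7 = (1221 - 34^2)/1 = 65/1 = 65: (m_7, d_7) = (m_1, d_1) = (34, 65), so from here the quotients repeat a_1, ..., a_6; the period length is 6.
So sqrt(1221) = [34; (1, 16, 2, 16, 1, 68)] with period length k = 6.
k is even, so the fundamental solution of x^2 - 1221y^2 = 1 is (p_{k-1}, q_{k-1}) = (p_5, q_5); compute convergents through index 5.
Convergents (p_i = a_i*p_{i-1} + p_{i-2}, q_i = a_i*q_{i-1} + q_{i-2} with p_{-2}=0, p_{-1}=1, q_{-2}=1, q_{-1}=0):
  i=0: a_0=34, p_0 = 34*1 + 0 = 34, q_0 = 34*0 + 1 = 1.
  i=1: a_1=1, p_1 = 1*34 + 1 = 35, q_1 = 1*1 + 0 = 1.
  i=2: a_2=16, p_2 = 16*35 + 34 = 594, q_2 = 16*1 + 1 = 17.
  i=3: a_3=2, p_3 = 2*594 + 35 = 1223, q_3 = 2*17 + 1 = 35.
  i=4: a_4=16, p_4 = 16*1223 + 594 = 20162, q_4 = 16*35 + 17 = 577.
  i=5: a_5=1, p_5 = 1*20162 + 1223 = 21385, q_5 = 1*577 + 35 = 612.
Check: 21385^2 - 1221*612^2 = 457318225 - 457318224 = 1, so (x, y) = (21385, 612) solves the equation, and by the theorem it is the least positive solution.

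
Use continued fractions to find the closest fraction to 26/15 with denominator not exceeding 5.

7/4

Expand x = 26/15 as a continued fraction with the Euclidean algorithm:
  26 = 1*15 + 11, so a_0 = 1.
  15 = 1*11 + 4, so a_1 = 1.
  11 = 2*4 + 3, so a_2 = 2.
  4 = 1*3 + 1, so a_3 = 1.
  3 = 3*1 + 0, so a_4 = 3.
so x = [1; 1, 2, 1, 3].
Convergents (p_i = a_i*p_{i-1} + p_{i-2}, q_i = a_i*q_{i-1} + q_{i-2} with p_{-2}=0, p_{-1}=1, q_{-2}=1, q_{-1}=0), until the denominator exceeds 5:
  i=0: a_0=1, p_0 = 1*1 + 0 = 1, q_0 = 1*0 + 1 = 1.
  i=1: a_1=1, p_1 = 1*1 + 1 = 2, q_1 = 1*1 + 0 = 1.
  i=2: a_2=2, p_2 = 2*2 + 1 = 5, q_2 = 2*1 + 1 = 3.
  i=3: a_3=1, p_3 = 1*5 + 2 = 7, q_3 = 1*3 + 1 = 4.
  i=4: a_4=3, p_4 = 3*7 + 5 = 26, q_4 = 3*4 + 3 = 15.
q_4 = 15 > 5, so the last convergent with denominator <= 5 is p_3/q_3 = 7/4.
The closest fraction with denominator <= 5 is either p_3/q_3 or the intermediate fraction (k*p_3 + p_2)/(k*q_3 + q_2) with the largest k >= 1 whose denominator stays <= 5; these approach x as k grows, and every other convergent or intermediate fraction in range is farther away.
Largest k: floor((5 - q_2)/q_3) = floor((5 - 3)/4) = 0.
Since k = 0, no intermediate fraction beyond p_3/q_3 has denominator <= 5, so the convergent 7/4 is the closest (its error is |26*4 - 7*15|/(15*4) = 1/60).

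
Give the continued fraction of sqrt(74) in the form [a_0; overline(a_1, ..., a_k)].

Write x_i = (sqrt(74) + m_i)/d_i with (m_0, d_0) = (0, 1). a_0 = floor(sqrt(74)) = 8, since 8^2 = 64 <= 74 < 81 = 9^2.
Iterate m_{i+1} = d_i*a_i - m_i, d_{i+1} = (74 - m_{i+1}^2)/d_i, a_{i+1} = floor((a_0 + m_{i+1})/d_{i+1}):
  m_1 = 1*8 - 0 = 8, d_1 = (74 - 8^2)/1 = 10/1 = 10, a_1 = floor((8 + 8)/10) = 1.
  m_2 = 10*1 - 8 = 2, d_2 = (74 - 2^2)/10 = 70/10 = 7, a_2 = floor((8 + 2)/7) = 1.
  m_3 = 7*1 - 2 = 5, d_3 = (74 - 5^2)/7 = 49/7 = 7, a_3 = floor((8 + 5)/7) = 1.
  m_4 = 7*1 - 5 = 2, d_4 = (74 - 2^2)/7 = 70/7 = 10, a_4 = floor((8 + 2)/10) = 1.
  m_5 = 10*1 - 2 = 8, d_5 = (74 - 8^2)/10 = 10/10 = 1, a_5 = floor((8 + 8)/1) = 16.
  m_6 = 1*16 - 8 = 8, d_6 = (74 - 8^2)/1 = 10/1 = 10: (m_6, d_6) = (m_1, d_1) = (8, 10), so from here the quotients repeat a_1, ..., a_5; the period length is 5.
Hence the expansion of sqrt(74) is a_0 = 8 followed by the repeating block 1, 1, 1, 1, 16 (period 5).

[8; overline(1, 1, 1, 1, 16)]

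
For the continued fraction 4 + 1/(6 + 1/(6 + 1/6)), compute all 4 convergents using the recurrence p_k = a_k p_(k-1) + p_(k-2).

Using the convergent recurrence p_i = a_i*p_{i-1} + p_{i-2}, q_i = a_i*q_{i-1} + q_{i-2} with p_{-2}=0, p_{-1}=1, q_{-2}=1, q_{-1}=0:
  i=0: a_0=4, p_0 = 4*1 + 0 = 4, q_0 = 4*0 + 1 = 1.
  i=1: a_1=6, p_1 = 6*4 + 1 = 25, q_1 = 6*1 + 0 = 6.
  i=2: a_2=6, p_2 = 6*25 + 4 = 154, q_2 = 6*6 + 1 = 37.
  i=3: a_3=6, p_3 = 6*154 + 25 = 949, q_3 = 6*37 + 6 = 228.

4/1, 25/6, 154/37, 949/228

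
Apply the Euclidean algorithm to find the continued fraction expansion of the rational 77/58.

Run the Euclidean algorithm on 77 and 58; the successive quotients are the partial quotients a_0, a_1, ... (each step inverts the fractional part left over by the previous one):
  77 = 1*58 + 19, so a_0 = 1.
  58 = 3*19 + 1, so a_1 = 3.
  19 = 19*1 + 0, so a_2 = 19.
The remainder reaches 0 after 3 divisions, so the expansion has 3 partial quotients, read off in order.

[1; 3, 19]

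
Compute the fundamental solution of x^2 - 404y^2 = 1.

First expand sqrt(404) as a continued fraction. With x_i = (sqrt(404) + m_i)/d_i and (m_0, d_0) = (0, 1): a_0 = floor(sqrt(404)) = 20, since 20^2 = 400 <= 404 < 441 = 21^2.
Iterate m_{i+1} = d_i*a_i - m_i, d_{i+1} = (404 - m_{i+1}^2)/d_i, a_{i+1} = floor((a_0 + m_{i+1})/d_{i+1}):
  m_1 = 1*20 - 0 = 20, d_1 = (404 - 20^2)/1 = 4/1 = 4, a_1 = floor((20 + 20)/4) = 10.
  m_2 = 4*10 - 20 = 20, d_2 = (404 - 20^2)/4 = 4/4 = 1, a_2 = floor((20 + 20)/1) = 40.
  m_3 = 1*40 - 20 = 20, d_3 = (404 - 20^2)/1 = 4/1 = 4: (m_3, d_3) = (m_1, d_1) = (20, 4), so from here the quotients repeat a_1, a_2; the period length is 2.
So sqrt(404) = [20; (10, 40)] with period length k = 2.
k is even, so the fundamental solution of x^2 - 404y^2 = 1 is (p_{k-1}, q_{k-1}) = (p_1, q_1); compute convergents through index 1.
Convergents (p_i = a_i*p_{i-1} + p_{i-2}, q_i = a_i*q_{i-1} + q_{i-2} with p_{-2}=0, p_{-1}=1, q_{-2}=1, q_{-1}=0):
  i=0: a_0=20, p_0 = 20*1 + 0 = 20, q_0 = 20*0 + 1 = 1.
  i=1: a_1=10, p_1 = 10*20 + 1 = 201, q_1 = 10*1 + 0 = 10.
Check: 201^2 - 404*10^2 = 40401 - 40400 = 1, so (x, y) = (201, 10) solves the equation, and by the theorem it is the least positive solution.

(x, y) = (201, 10)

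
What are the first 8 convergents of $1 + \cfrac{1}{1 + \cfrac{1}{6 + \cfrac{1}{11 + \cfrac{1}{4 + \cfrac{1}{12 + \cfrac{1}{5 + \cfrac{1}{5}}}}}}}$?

1/1, 2/1, 13/7, 145/78, 593/319, 7261/3906, 36898/19849, 191751/103151

Using the convergent recurrence p_i = a_i*p_{i-1} + p_{i-2}, q_i = a_i*q_{i-1} + q_{i-2} with p_{-2}=0, p_{-1}=1, q_{-2}=1, q_{-1}=0:
  i=0: a_0=1, p_0 = 1*1 + 0 = 1, q_0 = 1*0 + 1 = 1.
  i=1: a_1=1, p_1 = 1*1 + 1 = 2, q_1 = 1*1 + 0 = 1.
  i=2: a_2=6, p_2 = 6*2 + 1 = 13, q_2 = 6*1 + 1 = 7.
  i=3: a_3=11, p_3 = 11*13 + 2 = 145, q_3 = 11*7 + 1 = 78.
  i=4: a_4=4, p_4 = 4*145 + 13 = 593, q_4 = 4*78 + 7 = 319.
  i=5: a_5=12, p_5 = 12*593 + 145 = 7261, q_5 = 12*319 + 78 = 3906.
  i=6: a_6=5, p_6 = 5*7261 + 593 = 36898, q_6 = 5*3906 + 319 = 19849.
  i=7: a_7=5, p_7 = 5*36898 + 7261 = 191751, q_7 = 5*19849 + 3906 = 103151.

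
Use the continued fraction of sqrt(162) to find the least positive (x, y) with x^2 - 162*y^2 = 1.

(x, y) = (19601, 1540)

First expand sqrt(162) as a continued fraction. With x_i = (sqrt(162) + m_i)/d_i and (m_0, d_0) = (0, 1): a_0 = floor(sqrt(162)) = 12, since 12^2 = 144 <= 162 < 169 = 13^2.
Iterate m_{i+1} = d_i*a_i - m_i, d_{i+1} = (162 - m_{i+1}^2)/d_i, a_{i+1} = floor((a_0 + m_{i+1})/d_{i+1}):
  m_1 = 1*12 - 0 = 12, d_1 = (162 - 12^2)/1 = 18/1 = 18, a_1 = floor((12 + 12)/18) = 1.
  m_2 = 18*1 - 12 = 6, d_2 = (162 - 6^2)/18 = 126/18 = 7, a_2 = floor((12 + 6)/7) = 2.
  m_3 = 7*2 - 6 = 8, d_3 = (162 - 8^2)/7 = 98/7 = 14, a_3 = floor((12 + 8)/14) = 1.
  m_4 = 14*1 - 8 = 6, d_4 = (162 - 6^2)/14 = 126/14 = 9, a_4 = floor((12 + 6)/9) = 2.
  m_5 = 9*2 - 6 = 12, d_5 = (162 - 12^2)/9 = 18/9 = 2, a_5 = floor((12 + 12)/2) = 12.
  m_6 = 2*12 - 12 = 12, d_6 = (162 - 12^2)/2 = 18/2 = 9, a_6 = floor((12 + 12)/9) = 2.
  m_7 = 9*2 - 12 = 6, d_7 = (162 - 6^2)/9 = 126/9 = 14, a_7 = floor((12 + 6)/14) = 1.
  m_8 = 14*1 - 6 = 8, d_8 = (162 - 8^2)/14 = 98/14 = 7, a_8 = floor((12 + 8)/7) = 2.
  m_9 = 7*2 - 8 = 6, d_9 = (162 - 6^2)/7 = 126/7 = 18, a_9 = floor((12 + 6)/18) = 1.
  m_10 = 18*1 - 6 = 12, d_10 = (162 - 12^2)/18 = 18/18 = 1, a_10 = floor((12 + 12)/1) = 24.
  m_11 = 1*24 - 12 = 12, d_11 = (162 - 12^2)/1 = 18/1 = 18: (m_11, d_11) = (m_1, d_1) = (12, 18), so from here the quotients repeat a_1, ..., a_10; the period length is 10.
So sqrt(162) = [12; (1, 2, 1, 2, 12, 2, 1, 2, 1, 24)] with period length k = 10.
k is even, so the fundamental solution of x^2 - 162y^2 = 1 is (p_{k-1}, q_{k-1}) = (p_9, q_9); compute convergents through index 9.
Convergents (p_i = a_i*p_{i-1} + p_{i-2}, q_i = a_i*q_{i-1} + q_{i-2} with p_{-2}=0, p_{-1}=1, q_{-2}=1, q_{-1}=0):
  i=0: a_0=12, p_0 = 12*1 + 0 = 12, q_0 = 12*0 + 1 = 1.
  i=1: a_1=1, p_1 = 1*12 + 1 = 13, q_1 = 1*1 + 0 = 1.
  i=2: a_2=2, p_2 = 2*13 + 12 = 38, q_2 = 2*1 + 1 = 3.
  i=3: a_3=1, p_3 = 1*38 + 13 = 51, q_3 = 1*3 + 1 = 4.
  i=4: a_4=2, p_4 = 2*51 + 38 = 140, q_4 = 2*4 + 3 = 11.
  i=5: a_5=12, p_5 = 12*140 + 51 = 1731, q_5 = 12*11 + 4 = 136.
  i=6: a_6=2, p_6 = 2*1731 + 140 = 3602, q_6 = 2*136 + 11 = 283.
  i=7: a_7=1, p_7 = 1*3602 + 1731 = 5333, q_7 = 1*283 + 136 = 419.
  i=8: a_8=2, p_8 = 2*5333 + 3602 = 14268, q_8 = 2*419 + 283 = 1121.
  i=9: a_9=1, p_9 = 1*14268 + 5333 = 19601, q_9 = 1*1121 + 419 = 1540.
Check: 19601^2 - 162*1540^2 = 384199201 - 384199200 = 1, so (x, y) = (19601, 1540) solves the equation, and by the theorem it is the least positive solution.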